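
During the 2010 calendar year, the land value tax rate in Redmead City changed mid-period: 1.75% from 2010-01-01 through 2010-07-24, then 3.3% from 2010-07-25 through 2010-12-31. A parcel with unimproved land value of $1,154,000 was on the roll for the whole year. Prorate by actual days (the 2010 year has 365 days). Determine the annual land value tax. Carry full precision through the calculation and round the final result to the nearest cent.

$28,035.88

2010-01-01 to 2010-07-24: 205 days at 1.75% → $1,154,000 × 1.75% × 205/365 = $11,342.3973
2010-07-25 to 2010-12-31: 160 days at 3.3% → $1,154,000 × 3.3% × 160/365 = $16,693.4795
Total = $28,035.8767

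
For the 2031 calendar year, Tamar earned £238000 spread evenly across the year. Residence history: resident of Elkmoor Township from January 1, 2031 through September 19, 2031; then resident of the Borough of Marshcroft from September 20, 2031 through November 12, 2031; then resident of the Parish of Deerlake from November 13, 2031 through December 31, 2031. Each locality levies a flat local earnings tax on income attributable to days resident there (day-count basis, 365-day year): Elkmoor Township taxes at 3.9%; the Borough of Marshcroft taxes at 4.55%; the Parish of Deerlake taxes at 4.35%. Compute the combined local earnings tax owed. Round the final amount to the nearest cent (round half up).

Elkmoor Township, January 1 – September 19, 2031: 262 days → £238000 × 3.9% × 262/365 = £6662.6959
The Borough of Marshcroft, September 20 – November 12, 2031: 54 days → £238000 × 4.55% × 54/365 = £1602.0986
The Parish of Deerlake, November 13 – December 31, 2031: 49 days → £238000 × 4.35% × 49/365 = £1389.8548
Total = £9654.6493

£9654.65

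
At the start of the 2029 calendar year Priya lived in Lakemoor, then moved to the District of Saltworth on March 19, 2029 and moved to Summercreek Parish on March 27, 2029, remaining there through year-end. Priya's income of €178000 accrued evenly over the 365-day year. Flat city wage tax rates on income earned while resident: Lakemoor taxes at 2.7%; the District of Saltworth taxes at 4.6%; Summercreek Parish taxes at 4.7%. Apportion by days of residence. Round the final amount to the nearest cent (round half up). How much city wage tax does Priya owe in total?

€7611.08

Lakemoor, January 1 – March 18, 2029: 77 days → €178000 × 2.7% × 77/365 = €1013.8685
The District of Saltworth, March 19 – March 26, 2029: 8 days → €178000 × 4.6% × 8/365 = €179.4630
Summercreek Parish, March 27 – December 31, 2029: 280 days → €178000 × 4.7% × 280/365 = €6417.7534
Total = €7611.0849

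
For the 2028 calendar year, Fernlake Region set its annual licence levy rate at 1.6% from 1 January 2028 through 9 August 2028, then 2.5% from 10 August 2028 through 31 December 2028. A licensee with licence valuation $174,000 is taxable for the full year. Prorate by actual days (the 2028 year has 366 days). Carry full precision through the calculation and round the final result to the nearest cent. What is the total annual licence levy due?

$3,400.13

1 January – 9 August 2028: 222 days at 1.6% → $174,000 × 1.6% × 222/366 = $1,688.6557
10 August – 31 December 2028: 144 days at 2.5% → $174,000 × 2.5% × 144/366 = $1,711.4754
Total = $3,400.1311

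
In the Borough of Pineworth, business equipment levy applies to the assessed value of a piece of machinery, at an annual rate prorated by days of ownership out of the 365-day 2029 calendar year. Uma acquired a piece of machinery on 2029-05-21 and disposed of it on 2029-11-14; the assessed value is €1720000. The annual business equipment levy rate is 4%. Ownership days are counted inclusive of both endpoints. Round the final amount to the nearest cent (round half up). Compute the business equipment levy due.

€33551.78

Days held (2029-05-21 to 2029-11-14): 178 out of 365
Tax = €1720000 × 4% × 178/365 = €33551.7808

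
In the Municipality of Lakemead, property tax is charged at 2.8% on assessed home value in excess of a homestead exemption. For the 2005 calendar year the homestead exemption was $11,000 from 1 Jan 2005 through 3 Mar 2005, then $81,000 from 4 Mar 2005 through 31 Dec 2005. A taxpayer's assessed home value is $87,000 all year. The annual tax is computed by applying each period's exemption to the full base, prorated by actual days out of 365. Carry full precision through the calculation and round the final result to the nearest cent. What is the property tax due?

1 Jan – 3 Mar 2005: 62 days, exemption $11,000 → ($87,000 − $11,000) × 2.8% × 62/365 = $361.4685
4 Mar – 31 Dec 2005: 303 days, exemption $81,000 → ($87,000 − $81,000) × 2.8% × 303/365 = $139.4630
Total = $500.9315

$500.93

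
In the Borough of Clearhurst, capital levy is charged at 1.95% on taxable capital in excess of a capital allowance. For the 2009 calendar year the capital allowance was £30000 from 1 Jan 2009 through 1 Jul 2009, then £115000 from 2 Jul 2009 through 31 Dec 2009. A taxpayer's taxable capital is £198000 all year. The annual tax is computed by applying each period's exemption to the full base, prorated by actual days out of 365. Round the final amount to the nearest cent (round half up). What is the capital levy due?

£2444.98

1 Jan – 1 Jul 2009: 182 days, exemption £30000 → (£198000 − £30000) × 1.95% × 182/365 = £1633.5123
2 Jul – 31 Dec 2009: 183 days, exemption £115000 → (£198000 − £115000) × 1.95% × 183/365 = £811.4671
Total = £2444.9795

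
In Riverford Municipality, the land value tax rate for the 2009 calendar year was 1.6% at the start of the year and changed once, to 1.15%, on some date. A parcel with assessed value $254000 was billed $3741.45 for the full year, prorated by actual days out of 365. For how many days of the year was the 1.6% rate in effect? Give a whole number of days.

262 days

Let d = days at the first rate; then 365 − d days at the second rate.
$254000 × [1.6%·d + 1.15%·(365−d)] / 365 = $3741.45
Solving gives d = 262, so the new rate took effect on 20 Sep 2009.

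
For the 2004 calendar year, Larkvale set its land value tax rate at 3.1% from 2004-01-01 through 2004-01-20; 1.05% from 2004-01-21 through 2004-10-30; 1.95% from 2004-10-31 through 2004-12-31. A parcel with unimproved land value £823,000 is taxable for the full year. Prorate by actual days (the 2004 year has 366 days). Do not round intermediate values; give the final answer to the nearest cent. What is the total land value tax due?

£10,818.18

2004-01-01 to 2004-01-20: 20 days at 3.1% → £823,000 × 3.1% × 20/366 = £1,394.1530
2004-01-21 to 2004-10-30: 284 days at 1.05% → £823,000 × 1.05% × 284/366 = £6,705.4262
2004-10-31 to 2004-12-31: 62 days at 1.95% → £823,000 × 1.95% × 62/366 = £2,718.5984
Total = £10,818.1776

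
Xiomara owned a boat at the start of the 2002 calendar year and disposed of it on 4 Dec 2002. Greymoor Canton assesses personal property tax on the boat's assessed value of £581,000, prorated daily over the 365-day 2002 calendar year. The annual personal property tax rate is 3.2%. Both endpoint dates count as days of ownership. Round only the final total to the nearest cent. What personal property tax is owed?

Days held (1 Jan – 4 Dec 2002): 338 out of 365
Tax = £581,000 × 3.2% × 338/365 = £17,216.7014

£17,216.70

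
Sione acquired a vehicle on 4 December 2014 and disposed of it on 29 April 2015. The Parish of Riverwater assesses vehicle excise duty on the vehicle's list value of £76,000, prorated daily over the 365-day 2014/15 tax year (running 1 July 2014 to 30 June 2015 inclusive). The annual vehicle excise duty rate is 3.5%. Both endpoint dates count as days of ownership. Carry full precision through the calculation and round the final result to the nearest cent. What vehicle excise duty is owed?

£1,071.29

Days held (4 December 2014 – 29 April 2015): 147 out of 365
Tax = £76,000 × 3.5% × 147/365 = £1,071.2877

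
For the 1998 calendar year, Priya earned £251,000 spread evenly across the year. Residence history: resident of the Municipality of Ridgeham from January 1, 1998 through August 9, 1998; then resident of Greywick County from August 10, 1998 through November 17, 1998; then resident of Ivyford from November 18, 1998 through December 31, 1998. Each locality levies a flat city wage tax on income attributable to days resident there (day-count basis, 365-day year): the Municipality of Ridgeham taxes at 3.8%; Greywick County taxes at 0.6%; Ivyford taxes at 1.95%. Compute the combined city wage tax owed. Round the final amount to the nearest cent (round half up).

£6,777.69

The Municipality of Ridgeham, January 1 – August 9, 1998: 221 days → £251,000 × 3.8% × 221/365 = £5,775.0630
Greywick County, August 10 – November 17, 1998: 100 days → £251,000 × 0.6% × 100/365 = £412.6027
Ivyford, November 18 – December 31, 1998: 44 days → £251,000 × 1.95% × 44/365 = £590.0219
Total = £6,777.6877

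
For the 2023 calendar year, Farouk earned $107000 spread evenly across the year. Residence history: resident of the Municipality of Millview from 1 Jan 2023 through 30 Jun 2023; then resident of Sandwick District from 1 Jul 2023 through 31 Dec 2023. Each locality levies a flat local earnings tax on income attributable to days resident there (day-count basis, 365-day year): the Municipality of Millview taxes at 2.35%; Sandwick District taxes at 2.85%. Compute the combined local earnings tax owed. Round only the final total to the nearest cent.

The Municipality of Millview, 1 Jan – 30 Jun 2023: 181 days → $107000 × 2.35% × 181/365 = $1246.9164
Sandwick District, 1 Jul – 31 Dec 2023: 184 days → $107000 × 2.85% × 184/365 = $1537.2822
Total = $2784.1986

$2784.20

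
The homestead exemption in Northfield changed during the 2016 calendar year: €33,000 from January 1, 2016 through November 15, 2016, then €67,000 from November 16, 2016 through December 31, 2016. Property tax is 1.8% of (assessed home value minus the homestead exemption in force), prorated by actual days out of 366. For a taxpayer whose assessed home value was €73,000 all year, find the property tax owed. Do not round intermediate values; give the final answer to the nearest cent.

€643.08

January 1 – November 15, 2016: 320 days, exemption €33,000 → (€73,000 − €33,000) × 1.8% × 320/366 = €629.5082
November 16 – December 31, 2016: 46 days, exemption €67,000 → (€73,000 − €67,000) × 1.8% × 46/366 = €13.5738
Total = €643.0820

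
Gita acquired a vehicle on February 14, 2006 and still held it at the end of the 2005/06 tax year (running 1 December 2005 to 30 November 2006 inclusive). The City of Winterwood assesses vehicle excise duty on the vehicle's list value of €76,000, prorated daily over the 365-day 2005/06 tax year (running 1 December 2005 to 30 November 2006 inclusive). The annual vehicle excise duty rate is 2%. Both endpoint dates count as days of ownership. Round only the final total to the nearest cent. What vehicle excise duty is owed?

€1,207.67

Days held (February 14 – November 30, 2006): 290 out of 365
Tax = €76,000 × 2% × 290/365 = €1,207.6712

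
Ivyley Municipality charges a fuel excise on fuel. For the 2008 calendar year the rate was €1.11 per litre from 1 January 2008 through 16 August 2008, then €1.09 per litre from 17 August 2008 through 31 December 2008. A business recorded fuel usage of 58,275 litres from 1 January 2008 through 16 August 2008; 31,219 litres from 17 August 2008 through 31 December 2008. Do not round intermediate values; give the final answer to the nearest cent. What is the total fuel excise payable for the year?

1 January – 16 August 2008: 58,275 litres at €1.11/litre → €64,685.25
17 August – 31 December 2008: 31,219 litres at €1.09/litre → €34,028.71

€98,713.96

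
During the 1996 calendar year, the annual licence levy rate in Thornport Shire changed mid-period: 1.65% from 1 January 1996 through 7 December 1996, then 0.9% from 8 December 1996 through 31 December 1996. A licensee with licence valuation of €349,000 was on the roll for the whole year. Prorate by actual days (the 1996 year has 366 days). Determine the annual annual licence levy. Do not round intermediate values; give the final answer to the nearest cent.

1 January – 7 December 1996: 342 days at 1.65% → €349,000 × 1.65% × 342/366 = €5,380.8934
8 December – 31 December 1996: 24 days at 0.9% → €349,000 × 0.9% × 24/366 = €205.9672
Total = €5,586.8607

€5,586.86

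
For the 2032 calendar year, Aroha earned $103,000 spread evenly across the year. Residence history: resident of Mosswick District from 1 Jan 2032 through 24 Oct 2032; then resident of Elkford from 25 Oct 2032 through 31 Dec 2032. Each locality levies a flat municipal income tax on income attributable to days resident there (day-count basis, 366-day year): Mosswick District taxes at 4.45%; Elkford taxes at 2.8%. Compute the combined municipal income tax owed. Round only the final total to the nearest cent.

Mosswick District, 1 Jan – 24 Oct 2032: 298 days → $103,000 × 4.45% × 298/366 = $3,731.9208
Elkford, 25 Oct – 31 Dec 2032: 68 days → $103,000 × 2.8% × 68/366 = $535.8251
Total = $4,267.7459

$4,267.75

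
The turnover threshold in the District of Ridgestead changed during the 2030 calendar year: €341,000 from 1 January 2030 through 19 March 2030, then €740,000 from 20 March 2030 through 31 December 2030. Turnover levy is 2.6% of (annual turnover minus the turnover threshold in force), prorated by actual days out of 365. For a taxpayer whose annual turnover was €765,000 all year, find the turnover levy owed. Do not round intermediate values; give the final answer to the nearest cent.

€2,866.91

1 January – 19 March 2030: 78 days, exemption €341,000 → (€765,000 − €341,000) × 2.6% × 78/365 = €2,355.8137
20 March – 31 December 2030: 287 days, exemption €740,000 → (€765,000 − €740,000) × 2.6% × 287/365 = €511.0959
Total = €2,866.9096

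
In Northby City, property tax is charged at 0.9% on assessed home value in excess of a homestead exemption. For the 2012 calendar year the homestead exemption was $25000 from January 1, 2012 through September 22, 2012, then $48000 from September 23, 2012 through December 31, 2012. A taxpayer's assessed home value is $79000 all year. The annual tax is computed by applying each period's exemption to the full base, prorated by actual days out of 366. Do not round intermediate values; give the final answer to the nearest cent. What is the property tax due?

$429.44

January 1 – September 22, 2012: 266 days, exemption $25000 → ($79000 − $25000) × 0.9% × 266/366 = $353.2131
September 23 – December 31, 2012: 100 days, exemption $48000 → ($79000 − $48000) × 0.9% × 100/366 = $76.2295
Total = $429.4426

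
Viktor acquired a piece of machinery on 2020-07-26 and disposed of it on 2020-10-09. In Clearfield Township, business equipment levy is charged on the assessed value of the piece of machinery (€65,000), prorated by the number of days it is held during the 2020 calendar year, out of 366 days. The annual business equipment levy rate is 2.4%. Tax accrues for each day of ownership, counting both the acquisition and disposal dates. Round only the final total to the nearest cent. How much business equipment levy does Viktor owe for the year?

Days held (2020-07-26 to 2020-10-09): 76 out of 366
Tax = €65,000 × 2.4% × 76/366 = €323.9344

€323.93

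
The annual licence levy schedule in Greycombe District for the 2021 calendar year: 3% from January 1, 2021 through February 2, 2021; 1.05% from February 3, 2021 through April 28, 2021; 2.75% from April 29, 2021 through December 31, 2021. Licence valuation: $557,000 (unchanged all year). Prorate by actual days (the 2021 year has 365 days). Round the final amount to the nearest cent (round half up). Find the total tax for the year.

$13,238.29

January 1 – February 2, 2021: 33 days at 3% → $557,000 × 3% × 33/365 = $1,510.7671
February 3 – April 28, 2021: 85 days at 1.05% → $557,000 × 1.05% × 85/365 = $1,361.9795
April 29 – December 31, 2021: 247 days at 2.75% → $557,000 × 2.75% × 247/365 = $10,365.5411
Total = $13,238.2877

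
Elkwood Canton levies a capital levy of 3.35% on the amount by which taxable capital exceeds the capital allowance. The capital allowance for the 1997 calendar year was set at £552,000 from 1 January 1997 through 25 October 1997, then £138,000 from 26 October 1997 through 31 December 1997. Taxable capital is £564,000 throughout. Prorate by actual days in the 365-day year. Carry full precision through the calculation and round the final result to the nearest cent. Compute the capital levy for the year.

1 January – 25 October 1997: 298 days, exemption £552,000 → (£564,000 − £552,000) × 3.35% × 298/365 = £328.2082
26 October – 31 December 1997: 67 days, exemption £138,000 → (£564,000 − £138,000) × 3.35% × 67/365 = £2,619.6082
Total = £2,947.8164

£2,947.82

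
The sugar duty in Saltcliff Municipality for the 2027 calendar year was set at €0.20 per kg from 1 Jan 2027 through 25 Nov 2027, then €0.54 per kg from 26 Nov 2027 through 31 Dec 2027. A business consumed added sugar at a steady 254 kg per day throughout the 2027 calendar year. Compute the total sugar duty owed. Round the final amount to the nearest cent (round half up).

€21650.96

1 Jan – 25 Nov 2027: 329 days × 254 kg/day = 83,566 kg at €0.20/kg → €16713.20
26 Nov – 31 Dec 2027: 36 days × 254 kg/day = 9,144 kg at €0.54/kg → €4937.76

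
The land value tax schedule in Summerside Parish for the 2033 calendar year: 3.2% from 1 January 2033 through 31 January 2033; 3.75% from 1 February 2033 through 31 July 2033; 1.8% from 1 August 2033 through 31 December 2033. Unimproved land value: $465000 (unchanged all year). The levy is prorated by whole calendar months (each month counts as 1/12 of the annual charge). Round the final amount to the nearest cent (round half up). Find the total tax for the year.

1 January – 31 January 2033: 1 month at 3.2% → $465000 × 3.2% × 1/12 = $1240.0000
1 February – 31 July 2033: 6 months at 3.75% → $465000 × 3.75% × 6/12 = $8718.7500
1 August – 31 December 2033: 5 months at 1.8% → $465000 × 1.8% × 5/12 = $3487.5000
Total = $13446.2500

$13446.25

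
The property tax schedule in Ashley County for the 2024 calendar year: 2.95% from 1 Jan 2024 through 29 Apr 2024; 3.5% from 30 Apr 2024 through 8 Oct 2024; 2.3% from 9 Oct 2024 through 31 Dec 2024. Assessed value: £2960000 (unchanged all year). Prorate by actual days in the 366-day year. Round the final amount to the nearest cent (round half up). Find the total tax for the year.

£90110.16

1 Jan – 29 Apr 2024: 120 days at 2.95% → £2960000 × 2.95% × 120/366 = £28629.5082
30 Apr – 8 Oct 2024: 162 days at 3.5% → £2960000 × 3.5% × 162/366 = £45855.7377
9 Oct – 31 Dec 2024: 84 days at 2.3% → £2960000 × 2.3% × 84/366 = £15624.9180
Total = £90110.1639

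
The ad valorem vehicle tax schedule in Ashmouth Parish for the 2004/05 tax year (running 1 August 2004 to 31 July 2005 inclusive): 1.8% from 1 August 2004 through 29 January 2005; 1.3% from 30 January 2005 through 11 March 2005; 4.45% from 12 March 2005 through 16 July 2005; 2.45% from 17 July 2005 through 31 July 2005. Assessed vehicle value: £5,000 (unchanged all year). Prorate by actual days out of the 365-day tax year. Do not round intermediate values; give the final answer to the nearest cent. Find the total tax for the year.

1 August 2004 – 29 January 2005: 182 days at 1.8% → £5,000 × 1.8% × 182/365 = £44.8767
30 January – 11 March 2005: 41 days at 1.3% → £5,000 × 1.3% × 41/365 = £7.3014
12 March – 16 July 2005: 127 days at 4.45% → £5,000 × 4.45% × 127/365 = £77.4178
17 July – 31 July 2005: 15 days at 2.45% → £5,000 × 2.45% × 15/365 = £5.0342
Total = £134.6301

£134.63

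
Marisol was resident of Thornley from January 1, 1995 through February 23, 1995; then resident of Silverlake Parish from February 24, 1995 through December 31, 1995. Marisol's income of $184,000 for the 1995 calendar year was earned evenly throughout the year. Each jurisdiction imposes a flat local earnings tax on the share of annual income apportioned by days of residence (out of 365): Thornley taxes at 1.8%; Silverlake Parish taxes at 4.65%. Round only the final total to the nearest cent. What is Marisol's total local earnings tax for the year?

Thornley, January 1 – February 23, 1995: 54 days → $184,000 × 1.8% × 54/365 = $489.9945
Silverlake Parish, February 24 – December 31, 1995: 311 days → $184,000 × 4.65% × 311/365 = $7,290.1808
Total = $7,780.1753

$7,780.18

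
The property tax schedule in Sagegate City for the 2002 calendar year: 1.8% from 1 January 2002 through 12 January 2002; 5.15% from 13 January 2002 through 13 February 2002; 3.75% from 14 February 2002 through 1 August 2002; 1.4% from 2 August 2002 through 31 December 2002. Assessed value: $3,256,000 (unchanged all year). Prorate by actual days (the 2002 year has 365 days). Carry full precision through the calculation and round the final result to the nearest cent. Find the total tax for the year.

$92,144.80

1 January – 12 January 2002: 12 days at 1.8% → $3,256,000 × 1.8% × 12/365 = $1,926.8384
13 January – 13 February 2002: 32 days at 5.15% → $3,256,000 × 5.15% × 32/365 = $14,701.0630
14 February – 1 August 2002: 169 days at 3.75% → $3,256,000 × 3.75% × 169/365 = $56,533.9726
2 August – 31 December 2002: 152 days at 1.4% → $3,256,000 × 1.4% × 152/365 = $18,982.9260
Total = $92,144.8000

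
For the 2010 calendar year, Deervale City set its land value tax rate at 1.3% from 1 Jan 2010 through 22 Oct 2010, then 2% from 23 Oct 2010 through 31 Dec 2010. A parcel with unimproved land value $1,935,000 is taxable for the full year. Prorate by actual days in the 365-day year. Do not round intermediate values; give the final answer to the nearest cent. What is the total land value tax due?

$27,752.67

1 Jan – 22 Oct 2010: 295 days at 1.3% → $1,935,000 × 1.3% × 295/365 = $20,330.7534
23 Oct – 31 Dec 2010: 70 days at 2% → $1,935,000 × 2% × 70/365 = $7,421.9178
Total = $27,752.6712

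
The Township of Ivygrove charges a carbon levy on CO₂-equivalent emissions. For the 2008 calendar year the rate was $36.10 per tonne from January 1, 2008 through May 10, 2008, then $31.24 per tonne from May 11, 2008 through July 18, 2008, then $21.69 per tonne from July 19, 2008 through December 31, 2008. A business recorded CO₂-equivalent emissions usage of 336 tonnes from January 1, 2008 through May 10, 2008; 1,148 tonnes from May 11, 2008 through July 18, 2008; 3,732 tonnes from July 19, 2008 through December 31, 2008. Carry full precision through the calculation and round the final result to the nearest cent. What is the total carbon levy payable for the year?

January 1 – May 10, 2008: 336 tonnes at $36.10/tonne → $12129.60
May 11 – July 18, 2008: 1,148 tonnes at $31.24/tonne → $35863.52
July 19 – December 31, 2008: 3,732 tonnes at $21.69/tonne → $80947.08

$128940.20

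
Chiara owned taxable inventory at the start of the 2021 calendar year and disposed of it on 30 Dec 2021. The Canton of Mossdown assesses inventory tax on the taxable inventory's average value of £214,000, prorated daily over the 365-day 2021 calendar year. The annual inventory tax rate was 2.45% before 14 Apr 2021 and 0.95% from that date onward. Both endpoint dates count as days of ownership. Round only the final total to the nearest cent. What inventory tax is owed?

£2,933.27

1 Jan – 13 Apr 2021: 103 days at 2.45% → £214,000 × 2.45% × 103/365 = £1,479.5315
14 Apr – 30 Dec 2021: 261 days at 0.95% → £214,000 × 0.95% × 261/365 = £1,453.7342
Total = £2,933.2658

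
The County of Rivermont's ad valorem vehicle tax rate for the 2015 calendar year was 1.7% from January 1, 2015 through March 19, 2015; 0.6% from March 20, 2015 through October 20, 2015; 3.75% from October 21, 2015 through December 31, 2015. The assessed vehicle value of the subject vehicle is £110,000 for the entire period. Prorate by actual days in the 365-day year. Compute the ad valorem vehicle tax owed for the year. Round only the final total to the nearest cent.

£1,602.08

January 1 – March 19, 2015: 78 days at 1.7% → £110,000 × 1.7% × 78/365 = £399.6164
March 20 – October 20, 2015: 215 days at 0.6% → £110,000 × 0.6% × 215/365 = £388.7671
October 21 – December 31, 2015: 72 days at 3.75% → £110,000 × 3.75% × 72/365 = £813.6986
Total = £1,602.0822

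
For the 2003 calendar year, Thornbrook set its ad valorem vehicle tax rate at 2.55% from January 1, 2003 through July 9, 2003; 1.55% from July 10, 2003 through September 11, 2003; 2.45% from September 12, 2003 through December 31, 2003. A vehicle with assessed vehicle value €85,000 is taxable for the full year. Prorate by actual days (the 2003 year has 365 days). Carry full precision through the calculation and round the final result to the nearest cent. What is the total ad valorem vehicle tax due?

January 1 – July 9, 2003: 190 days at 2.55% → €85,000 × 2.55% × 190/365 = €1,128.2877
July 10 – September 11, 2003: 64 days at 1.55% → €85,000 × 1.55% × 64/365 = €231.0137
September 12 – December 31, 2003: 111 days at 2.45% → €85,000 × 2.45% × 111/365 = €633.3082
Total = €1,992.6096

€1,992.61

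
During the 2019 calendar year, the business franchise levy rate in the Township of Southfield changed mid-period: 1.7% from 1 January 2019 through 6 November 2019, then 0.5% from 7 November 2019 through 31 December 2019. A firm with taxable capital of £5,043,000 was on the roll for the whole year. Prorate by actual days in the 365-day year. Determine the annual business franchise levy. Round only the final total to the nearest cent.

1 January – 6 November 2019: 310 days at 1.7% → £5,043,000 × 1.7% × 310/365 = £72,812.6301
7 November – 31 December 2019: 55 days at 0.5% → £5,043,000 × 0.5% × 55/365 = £3,799.5205
Total = £76,612.1507

£76,612.15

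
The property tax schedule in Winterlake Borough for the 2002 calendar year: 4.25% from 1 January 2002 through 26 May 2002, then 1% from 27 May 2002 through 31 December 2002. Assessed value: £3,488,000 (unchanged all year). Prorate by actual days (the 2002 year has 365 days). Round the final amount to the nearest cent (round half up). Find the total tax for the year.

£80,224.00

1 January – 26 May 2002: 146 days at 4.25% → £3,488,000 × 4.25% × 146/365 = £59,296.0000
27 May – 31 December 2002: 219 days at 1% → £3,488,000 × 1% × 219/365 = £20,928.0000
Total = £80,224.0000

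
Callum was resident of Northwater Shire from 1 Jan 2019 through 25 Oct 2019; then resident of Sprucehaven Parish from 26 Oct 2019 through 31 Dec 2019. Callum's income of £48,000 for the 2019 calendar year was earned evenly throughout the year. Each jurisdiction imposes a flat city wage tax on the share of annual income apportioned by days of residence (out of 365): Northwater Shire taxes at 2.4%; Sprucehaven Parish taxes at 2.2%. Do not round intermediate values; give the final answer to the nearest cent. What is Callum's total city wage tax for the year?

Northwater Shire, 1 Jan – 25 Oct 2019: 298 days → £48,000 × 2.4% × 298/365 = £940.5370
Sprucehaven Parish, 26 Oct – 31 Dec 2019: 67 days → £48,000 × 2.2% × 67/365 = £193.8411
Total = £1,134.3781

£1,134.38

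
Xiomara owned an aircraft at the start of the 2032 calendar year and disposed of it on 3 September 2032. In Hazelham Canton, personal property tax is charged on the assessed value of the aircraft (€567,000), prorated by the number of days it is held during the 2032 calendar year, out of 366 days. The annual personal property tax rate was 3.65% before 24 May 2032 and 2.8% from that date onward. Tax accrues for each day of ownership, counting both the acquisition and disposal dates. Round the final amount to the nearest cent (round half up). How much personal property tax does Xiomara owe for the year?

€12,610.33

1 January – 23 May 2032: 144 days at 3.65% → €567,000 × 3.65% × 144/366 = €8,142.4918
24 May – 3 September 2032: 103 days at 2.8% → €567,000 × 2.8% × 103/366 = €4,467.8361
Total = €12,610.3279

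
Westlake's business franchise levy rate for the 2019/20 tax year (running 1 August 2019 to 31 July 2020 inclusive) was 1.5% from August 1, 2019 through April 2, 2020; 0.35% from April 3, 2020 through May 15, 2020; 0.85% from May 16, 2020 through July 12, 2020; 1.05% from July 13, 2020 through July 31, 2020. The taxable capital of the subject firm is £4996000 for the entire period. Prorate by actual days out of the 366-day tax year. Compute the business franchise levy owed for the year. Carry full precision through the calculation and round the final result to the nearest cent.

August 1, 2019 – April 2, 2020: 246 days at 1.5% → £4996000 × 1.5% × 246/366 = £50369.5082
April 3 – May 15, 2020: 43 days at 0.35% → £4996000 × 0.35% × 43/366 = £2054.3661
May 16 – July 12, 2020: 58 days at 0.85% → £4996000 × 0.85% × 58/366 = £6729.5847
July 13 – July 31, 2020: 19 days at 1.05% → £4996000 × 1.05% × 19/366 = £2723.2295
Total = £61876.6885

£61876.69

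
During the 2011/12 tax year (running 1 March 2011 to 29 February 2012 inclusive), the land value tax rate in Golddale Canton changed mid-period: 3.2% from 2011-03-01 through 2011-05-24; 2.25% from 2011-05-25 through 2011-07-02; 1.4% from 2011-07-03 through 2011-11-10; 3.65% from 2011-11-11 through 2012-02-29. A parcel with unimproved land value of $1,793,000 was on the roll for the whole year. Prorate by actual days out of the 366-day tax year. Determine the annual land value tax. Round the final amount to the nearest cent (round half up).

$46,456.34

2011-03-01 to 2011-05-24: 85 days at 3.2% → $1,793,000 × 3.2% × 85/366 = $13,325.0273
2011-05-25 to 2011-07-02: 39 days at 2.25% → $1,793,000 × 2.25% × 39/366 = $4,298.7910
2011-07-03 to 2011-11-10: 131 days at 1.4% → $1,793,000 × 1.4% × 131/366 = $8,984.5956
2011-11-11 to 2012-02-29: 111 days at 3.65% → $1,793,000 × 3.65% × 111/366 = $19,847.9221
Total = $46,456.3361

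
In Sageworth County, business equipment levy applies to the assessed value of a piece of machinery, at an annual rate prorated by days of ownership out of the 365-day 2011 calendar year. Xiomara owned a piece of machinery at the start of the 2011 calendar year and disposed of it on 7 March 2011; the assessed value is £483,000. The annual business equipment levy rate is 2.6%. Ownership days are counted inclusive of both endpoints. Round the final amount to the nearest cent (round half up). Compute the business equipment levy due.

Days held (1 January – 7 March 2011): 66 out of 365
Tax = £483,000 × 2.6% × 66/365 = £2,270.7616

£2,270.76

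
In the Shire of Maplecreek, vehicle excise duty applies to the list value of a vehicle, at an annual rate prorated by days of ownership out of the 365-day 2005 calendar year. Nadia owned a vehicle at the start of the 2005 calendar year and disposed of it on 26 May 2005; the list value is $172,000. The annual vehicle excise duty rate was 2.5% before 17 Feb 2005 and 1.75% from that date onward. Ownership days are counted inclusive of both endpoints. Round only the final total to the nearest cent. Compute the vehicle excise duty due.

1 Jan – 16 Feb 2005: 47 days at 2.5% → $172,000 × 2.5% × 47/365 = $553.6986
17 Feb – 26 May 2005: 99 days at 1.75% → $172,000 × 1.75% × 99/365 = $816.4110
Total = $1,370.1096

$1,370.11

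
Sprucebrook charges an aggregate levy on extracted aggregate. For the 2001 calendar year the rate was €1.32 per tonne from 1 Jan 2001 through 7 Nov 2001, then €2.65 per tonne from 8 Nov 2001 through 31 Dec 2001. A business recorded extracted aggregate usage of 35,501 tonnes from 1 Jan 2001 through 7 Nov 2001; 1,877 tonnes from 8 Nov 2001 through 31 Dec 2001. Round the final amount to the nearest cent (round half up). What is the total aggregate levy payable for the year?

€51,835.37

1 Jan – 7 Nov 2001: 35,501 tonnes at €1.32/tonne → €46,861.32
8 Nov – 31 Dec 2001: 1,877 tonnes at €2.65/tonne → €4,974.05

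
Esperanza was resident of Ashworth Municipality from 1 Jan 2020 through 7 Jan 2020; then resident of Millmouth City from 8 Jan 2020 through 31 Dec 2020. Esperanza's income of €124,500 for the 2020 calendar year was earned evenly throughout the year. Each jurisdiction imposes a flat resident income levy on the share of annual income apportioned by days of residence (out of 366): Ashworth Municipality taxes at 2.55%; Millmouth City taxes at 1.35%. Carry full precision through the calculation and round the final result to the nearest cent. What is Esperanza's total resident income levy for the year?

€1,709.32

Ashworth Municipality, 1 Jan – 7 Jan 2020: 7 days → €124,500 × 2.55% × 7/366 = €60.7193
Millmouth City, 8 Jan – 31 Dec 2020: 359 days → €124,500 × 1.35% × 359/366 = €1,648.6045
Total = €1,709.3238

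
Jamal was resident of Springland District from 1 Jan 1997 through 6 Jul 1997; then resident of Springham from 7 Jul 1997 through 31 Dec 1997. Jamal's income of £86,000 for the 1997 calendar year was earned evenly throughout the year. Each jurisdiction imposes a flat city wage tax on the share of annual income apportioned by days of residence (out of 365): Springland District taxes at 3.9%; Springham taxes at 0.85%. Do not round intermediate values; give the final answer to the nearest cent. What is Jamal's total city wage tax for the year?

£2,074.84

Springland District, 1 Jan – 6 Jul 1997: 187 days → £86,000 × 3.9% × 187/365 = £1,718.3507
Springham, 7 Jul – 31 Dec 1997: 178 days → £86,000 × 0.85% × 178/365 = £356.4877
Total = £2,074.8384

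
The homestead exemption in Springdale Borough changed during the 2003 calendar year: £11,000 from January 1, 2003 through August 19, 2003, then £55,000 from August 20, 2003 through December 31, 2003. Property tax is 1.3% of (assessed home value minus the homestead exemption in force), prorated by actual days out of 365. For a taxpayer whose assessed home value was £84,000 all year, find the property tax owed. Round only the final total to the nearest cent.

January 1 – August 19, 2003: 231 days, exemption £11,000 → (£84,000 − £11,000) × 1.3% × 231/365 = £600.6000
August 20 – December 31, 2003: 134 days, exemption £55,000 → (£84,000 − £55,000) × 1.3% × 134/365 = £138.4055
Total = £739.0055

£739.01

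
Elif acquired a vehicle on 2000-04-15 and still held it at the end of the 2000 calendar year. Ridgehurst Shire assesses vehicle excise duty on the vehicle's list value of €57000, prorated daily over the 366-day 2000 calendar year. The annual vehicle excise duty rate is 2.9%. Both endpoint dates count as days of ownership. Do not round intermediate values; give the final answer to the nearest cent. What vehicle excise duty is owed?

€1178.78

Days held (2000-04-15 to 2000-12-31): 261 out of 366
Tax = €57000 × 2.9% × 261/366 = €1178.7787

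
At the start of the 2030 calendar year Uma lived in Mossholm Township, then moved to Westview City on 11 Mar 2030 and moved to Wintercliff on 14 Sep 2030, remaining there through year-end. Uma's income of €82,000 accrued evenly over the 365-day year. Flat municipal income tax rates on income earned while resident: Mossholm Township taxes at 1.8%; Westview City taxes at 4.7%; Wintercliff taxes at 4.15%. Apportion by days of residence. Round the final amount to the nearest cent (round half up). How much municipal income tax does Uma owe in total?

€3,269.78

Mossholm Township, 1 Jan – 10 Mar 2030: 69 days → €82,000 × 1.8% × 69/365 = €279.0247
Westview City, 11 Mar – 13 Sep 2030: 187 days → €82,000 × 4.7% × 187/365 = €1,974.5151
Wintercliff, 14 Sep – 31 Dec 2030: 109 days → €82,000 × 4.15% × 109/365 = €1,016.2384
Total = €3,269.7781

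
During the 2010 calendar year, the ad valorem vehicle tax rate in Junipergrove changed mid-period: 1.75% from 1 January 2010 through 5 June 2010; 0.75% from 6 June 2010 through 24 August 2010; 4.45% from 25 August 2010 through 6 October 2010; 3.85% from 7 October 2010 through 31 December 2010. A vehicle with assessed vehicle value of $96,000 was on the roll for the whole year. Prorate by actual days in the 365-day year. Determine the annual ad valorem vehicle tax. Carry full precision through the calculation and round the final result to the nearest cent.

1 January – 5 June 2010: 156 days at 1.75% → $96,000 × 1.75% × 156/365 = $718.0274
6 June – 24 August 2010: 80 days at 0.75% → $96,000 × 0.75% × 80/365 = $157.8082
25 August – 6 October 2010: 43 days at 4.45% → $96,000 × 4.45% × 43/365 = $503.2767
7 October – 31 December 2010: 86 days at 3.85% → $96,000 × 3.85% × 86/365 = $870.8384
Total = $2,249.9507

$2,249.95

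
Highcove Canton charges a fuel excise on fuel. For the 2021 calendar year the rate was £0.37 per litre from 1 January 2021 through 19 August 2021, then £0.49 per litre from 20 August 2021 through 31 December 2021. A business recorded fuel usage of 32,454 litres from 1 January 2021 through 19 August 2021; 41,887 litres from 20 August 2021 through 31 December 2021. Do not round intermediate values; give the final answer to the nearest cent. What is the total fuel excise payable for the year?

1 January – 19 August 2021: 32,454 litres at £0.37/litre → £12,007.98
20 August – 31 December 2021: 41,887 litres at £0.49/litre → £20,524.63

£32,532.61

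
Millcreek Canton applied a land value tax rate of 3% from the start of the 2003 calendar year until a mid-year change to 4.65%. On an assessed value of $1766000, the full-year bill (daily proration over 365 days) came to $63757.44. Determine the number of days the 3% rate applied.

Let d = days at the first rate; then 365 − d days at the second rate.
$1766000 × [3%·d + 4.65%·(365−d)] / 365 = $63757.44
Solving gives d = 230, so the new rate took effect on August 19, 2003.

230 days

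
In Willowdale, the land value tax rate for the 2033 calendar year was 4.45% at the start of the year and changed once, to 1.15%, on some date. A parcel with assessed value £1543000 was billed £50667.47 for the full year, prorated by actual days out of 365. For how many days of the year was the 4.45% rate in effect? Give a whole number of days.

236 days

Let d = days at the first rate; then 365 − d days at the second rate.
£1543000 × [4.45%·d + 1.15%·(365−d)] / 365 = £50667.47
Solving gives d = 236, so the new rate took effect on 25 Aug 2033.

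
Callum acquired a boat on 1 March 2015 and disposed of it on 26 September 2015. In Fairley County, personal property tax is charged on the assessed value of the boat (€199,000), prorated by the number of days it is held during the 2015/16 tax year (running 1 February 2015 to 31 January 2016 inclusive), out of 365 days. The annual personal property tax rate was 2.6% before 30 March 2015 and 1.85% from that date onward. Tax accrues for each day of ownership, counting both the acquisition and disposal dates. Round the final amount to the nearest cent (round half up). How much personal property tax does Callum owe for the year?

1 March – 29 March 2015: 29 days at 2.6% → €199,000 × 2.6% × 29/365 = €411.0849
30 March – 26 September 2015: 181 days at 1.85% → €199,000 × 1.85% × 181/365 = €1,825.6205
Total = €2,236.7055

€2,236.71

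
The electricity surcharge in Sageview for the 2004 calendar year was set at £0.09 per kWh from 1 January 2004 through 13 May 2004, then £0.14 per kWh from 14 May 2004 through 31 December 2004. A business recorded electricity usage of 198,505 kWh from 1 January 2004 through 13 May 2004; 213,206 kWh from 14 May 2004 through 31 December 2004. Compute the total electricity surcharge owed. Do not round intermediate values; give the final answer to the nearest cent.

1 January – 13 May 2004: 198,505 kWh at £0.09/kWh → £17,865.45
14 May – 31 December 2004: 213,206 kWh at £0.14/kWh → £29,848.84

£47,714.29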